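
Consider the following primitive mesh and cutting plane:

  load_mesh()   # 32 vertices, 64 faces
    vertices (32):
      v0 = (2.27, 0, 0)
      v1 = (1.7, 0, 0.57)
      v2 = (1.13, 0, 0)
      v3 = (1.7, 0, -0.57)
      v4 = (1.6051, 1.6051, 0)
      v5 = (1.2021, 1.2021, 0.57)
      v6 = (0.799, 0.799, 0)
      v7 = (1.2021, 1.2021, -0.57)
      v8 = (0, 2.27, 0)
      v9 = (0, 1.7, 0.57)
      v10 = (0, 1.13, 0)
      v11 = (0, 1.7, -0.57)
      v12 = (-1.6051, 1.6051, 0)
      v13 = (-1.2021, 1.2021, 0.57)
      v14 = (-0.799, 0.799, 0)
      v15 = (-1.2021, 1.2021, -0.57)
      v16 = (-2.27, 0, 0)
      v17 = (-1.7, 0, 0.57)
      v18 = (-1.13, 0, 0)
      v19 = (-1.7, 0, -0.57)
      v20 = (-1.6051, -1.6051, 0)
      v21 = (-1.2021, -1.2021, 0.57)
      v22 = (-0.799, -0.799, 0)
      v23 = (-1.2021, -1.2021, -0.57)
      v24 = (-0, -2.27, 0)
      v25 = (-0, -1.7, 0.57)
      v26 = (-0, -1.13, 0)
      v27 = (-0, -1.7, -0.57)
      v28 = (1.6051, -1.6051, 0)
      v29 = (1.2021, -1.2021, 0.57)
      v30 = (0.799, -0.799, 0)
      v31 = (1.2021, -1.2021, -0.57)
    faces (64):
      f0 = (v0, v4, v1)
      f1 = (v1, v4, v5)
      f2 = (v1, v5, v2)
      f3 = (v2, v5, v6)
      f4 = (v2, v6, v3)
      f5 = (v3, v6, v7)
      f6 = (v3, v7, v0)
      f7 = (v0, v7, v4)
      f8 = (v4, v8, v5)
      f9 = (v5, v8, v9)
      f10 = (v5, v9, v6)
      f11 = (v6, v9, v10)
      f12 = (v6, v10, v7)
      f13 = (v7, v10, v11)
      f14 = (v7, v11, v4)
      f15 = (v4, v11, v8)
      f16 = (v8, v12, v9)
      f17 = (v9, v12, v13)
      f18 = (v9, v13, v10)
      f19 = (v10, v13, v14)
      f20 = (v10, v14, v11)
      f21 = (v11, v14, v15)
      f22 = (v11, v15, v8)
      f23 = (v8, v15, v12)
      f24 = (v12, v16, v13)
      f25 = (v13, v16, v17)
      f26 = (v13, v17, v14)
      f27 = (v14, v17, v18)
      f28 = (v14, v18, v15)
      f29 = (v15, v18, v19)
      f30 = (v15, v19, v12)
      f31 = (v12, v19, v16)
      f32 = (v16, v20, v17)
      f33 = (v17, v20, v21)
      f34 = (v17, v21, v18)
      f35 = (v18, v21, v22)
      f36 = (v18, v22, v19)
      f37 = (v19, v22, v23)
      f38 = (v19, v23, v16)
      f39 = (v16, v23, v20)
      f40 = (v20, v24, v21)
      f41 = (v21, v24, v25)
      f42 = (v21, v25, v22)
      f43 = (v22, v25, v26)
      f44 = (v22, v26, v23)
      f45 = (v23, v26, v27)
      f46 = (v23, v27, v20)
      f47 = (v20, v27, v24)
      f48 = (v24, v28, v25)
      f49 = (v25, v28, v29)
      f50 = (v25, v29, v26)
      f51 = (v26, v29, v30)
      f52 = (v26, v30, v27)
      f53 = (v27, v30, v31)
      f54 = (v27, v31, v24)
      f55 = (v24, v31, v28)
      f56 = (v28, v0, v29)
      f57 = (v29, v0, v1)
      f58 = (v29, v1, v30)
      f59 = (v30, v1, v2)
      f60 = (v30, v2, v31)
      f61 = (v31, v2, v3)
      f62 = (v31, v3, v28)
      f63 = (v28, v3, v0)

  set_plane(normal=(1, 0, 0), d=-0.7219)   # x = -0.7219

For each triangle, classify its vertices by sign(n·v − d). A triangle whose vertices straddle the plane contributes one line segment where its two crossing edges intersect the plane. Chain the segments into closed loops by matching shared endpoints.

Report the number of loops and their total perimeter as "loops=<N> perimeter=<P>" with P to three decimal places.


Straddling triangles (16 of 64):
  (v8,v12,v9) [+-+] → (-0.7219, 1.97096, 0)–(-0.7219, 1.65732, 0.31364)  len=0.4436
  (v9,v12,v13) [+--] → (-0.7219, 1.65732, 0.31364)–(-0.7219, 1.40099, 0.57)  len=0.3625
  (v9,v13,v10) [+-+] → (-0.7219, 1.40099, 0.57)–(-0.7219, 1.1733, 0.342303)  len=0.3220
  (v10,v13,v14) [+--] → (-0.7219, 1.1733, 0.342303)–(-0.7219, 0.83094, 0)  len=0.4841
  (v10,v14,v11) [+-+] → (-0.7219, 0.83094, 0)–(-0.7219, 0.885943, -0.0550025)  len=0.0778
  (v11,v14,v15) [+--] → (-0.7219, 0.885943, -0.0550025)–(-0.7219, 1.40099, -0.57)  len=0.7284
  (v11,v15,v8) [+-+] → (-0.7219, 1.40099, -0.57)–(-0.7219, 1.62869, -0.342303)  len=0.3220
  (v8,v15,v12) [+--] → (-0.7219, 1.62869, -0.342303)–(-0.7219, 1.97096, 0)  len=0.4841
  (v20,v24,v21) [-+-] → (-0.7219, -1.97096, 0)–(-0.7219, -1.62869, 0.342303)  len=0.4841
  (v21,v24,v25) [-++] → (-0.7219, -1.62869, 0.342303)–(-0.7219, -1.40099, 0.57)  len=0.3220
  (v21,v25,v22) [-+-] → (-0.7219, -1.40099, 0.57)–(-0.7219, -0.885943, 0.0550025)  len=0.7284
  (v22,v25,v26) [-++] → (-0.7219, -0.885943, 0.0550025)–(-0.7219, -0.83094, 0)  len=0.0778
  (v22,v26,v23) [-+-] → (-0.7219, -0.83094, 0)–(-0.7219, -1.1733, -0.342303)  len=0.4841
  (v23,v26,v27) [-++] → (-0.7219, -1.1733, -0.342303)–(-0.7219, -1.40099, -0.57)  len=0.3220
  (v23,v27,v20) [-+-] → (-0.7219, -1.40099, -0.57)–(-0.7219, -1.65732, -0.31364)  len=0.3625
  (v20,v27,v24) [-++] → (-0.7219, -1.65732, -0.31364)–(-0.7219, -1.97096, 0)  len=0.4436

Chained into 2 loop(s):
  loop 1: 8 segments, perimeter = 3.2244
  loop 2: 8 segments, perimeter = 3.2244
Total perimeter = 6.449

loops=2 perimeter=6.449


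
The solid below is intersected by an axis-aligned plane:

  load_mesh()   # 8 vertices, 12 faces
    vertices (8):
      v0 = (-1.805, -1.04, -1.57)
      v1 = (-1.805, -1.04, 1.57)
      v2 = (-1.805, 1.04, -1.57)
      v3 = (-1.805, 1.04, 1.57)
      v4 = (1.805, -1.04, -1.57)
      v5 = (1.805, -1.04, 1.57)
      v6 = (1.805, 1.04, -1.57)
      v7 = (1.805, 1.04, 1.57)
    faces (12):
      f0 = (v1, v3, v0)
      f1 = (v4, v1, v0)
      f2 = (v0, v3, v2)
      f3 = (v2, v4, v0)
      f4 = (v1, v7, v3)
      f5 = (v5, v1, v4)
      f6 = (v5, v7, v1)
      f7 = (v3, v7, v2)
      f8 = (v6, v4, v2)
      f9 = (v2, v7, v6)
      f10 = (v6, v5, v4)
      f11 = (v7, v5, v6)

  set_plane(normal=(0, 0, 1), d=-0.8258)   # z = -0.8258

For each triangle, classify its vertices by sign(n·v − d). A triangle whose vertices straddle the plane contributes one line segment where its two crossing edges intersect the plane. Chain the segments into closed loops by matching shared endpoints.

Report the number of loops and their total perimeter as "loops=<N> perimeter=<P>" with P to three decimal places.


loops=1 perimeter=11.380

Straddling triangles (8 of 12):
  (v1,v3,v0) [++-] → (-1.805, -0.547027, -0.8258)–(-1.805, -1.04, -0.8258)  len=0.4930
  (v4,v1,v0) [-+-] → (0.949407, -1.04, -0.8258)–(-1.805, -1.04, -0.8258)  len=2.7544
  (v0,v3,v2) [-+-] → (-1.805, -0.547027, -0.8258)–(-1.805, 1.04, -0.8258)  len=1.5870
  (v5,v1,v4) [++-] → (0.949407, -1.04, -0.8258)–(1.805, -1.04, -0.8258)  len=0.8556
  (v3,v7,v2) [++-] → (-0.949407, 1.04, -0.8258)–(-1.805, 1.04, -0.8258)  len=0.8556
  (v2,v7,v6) [-+-] → (-0.949407, 1.04, -0.8258)–(1.805, 1.04, -0.8258)  len=2.7544
  (v6,v5,v4) [-+-] → (1.805, 0.547027, -0.8258)–(1.805, -1.04, -0.8258)  len=1.5870
  (v7,v5,v6) [++-] → (1.805, 0.547027, -0.8258)–(1.805, 1.04, -0.8258)  len=0.4930

Chained into 1 loop(s):
  loop 1: 8 segments, perimeter = 11.3800
Total perimeter = 11.380


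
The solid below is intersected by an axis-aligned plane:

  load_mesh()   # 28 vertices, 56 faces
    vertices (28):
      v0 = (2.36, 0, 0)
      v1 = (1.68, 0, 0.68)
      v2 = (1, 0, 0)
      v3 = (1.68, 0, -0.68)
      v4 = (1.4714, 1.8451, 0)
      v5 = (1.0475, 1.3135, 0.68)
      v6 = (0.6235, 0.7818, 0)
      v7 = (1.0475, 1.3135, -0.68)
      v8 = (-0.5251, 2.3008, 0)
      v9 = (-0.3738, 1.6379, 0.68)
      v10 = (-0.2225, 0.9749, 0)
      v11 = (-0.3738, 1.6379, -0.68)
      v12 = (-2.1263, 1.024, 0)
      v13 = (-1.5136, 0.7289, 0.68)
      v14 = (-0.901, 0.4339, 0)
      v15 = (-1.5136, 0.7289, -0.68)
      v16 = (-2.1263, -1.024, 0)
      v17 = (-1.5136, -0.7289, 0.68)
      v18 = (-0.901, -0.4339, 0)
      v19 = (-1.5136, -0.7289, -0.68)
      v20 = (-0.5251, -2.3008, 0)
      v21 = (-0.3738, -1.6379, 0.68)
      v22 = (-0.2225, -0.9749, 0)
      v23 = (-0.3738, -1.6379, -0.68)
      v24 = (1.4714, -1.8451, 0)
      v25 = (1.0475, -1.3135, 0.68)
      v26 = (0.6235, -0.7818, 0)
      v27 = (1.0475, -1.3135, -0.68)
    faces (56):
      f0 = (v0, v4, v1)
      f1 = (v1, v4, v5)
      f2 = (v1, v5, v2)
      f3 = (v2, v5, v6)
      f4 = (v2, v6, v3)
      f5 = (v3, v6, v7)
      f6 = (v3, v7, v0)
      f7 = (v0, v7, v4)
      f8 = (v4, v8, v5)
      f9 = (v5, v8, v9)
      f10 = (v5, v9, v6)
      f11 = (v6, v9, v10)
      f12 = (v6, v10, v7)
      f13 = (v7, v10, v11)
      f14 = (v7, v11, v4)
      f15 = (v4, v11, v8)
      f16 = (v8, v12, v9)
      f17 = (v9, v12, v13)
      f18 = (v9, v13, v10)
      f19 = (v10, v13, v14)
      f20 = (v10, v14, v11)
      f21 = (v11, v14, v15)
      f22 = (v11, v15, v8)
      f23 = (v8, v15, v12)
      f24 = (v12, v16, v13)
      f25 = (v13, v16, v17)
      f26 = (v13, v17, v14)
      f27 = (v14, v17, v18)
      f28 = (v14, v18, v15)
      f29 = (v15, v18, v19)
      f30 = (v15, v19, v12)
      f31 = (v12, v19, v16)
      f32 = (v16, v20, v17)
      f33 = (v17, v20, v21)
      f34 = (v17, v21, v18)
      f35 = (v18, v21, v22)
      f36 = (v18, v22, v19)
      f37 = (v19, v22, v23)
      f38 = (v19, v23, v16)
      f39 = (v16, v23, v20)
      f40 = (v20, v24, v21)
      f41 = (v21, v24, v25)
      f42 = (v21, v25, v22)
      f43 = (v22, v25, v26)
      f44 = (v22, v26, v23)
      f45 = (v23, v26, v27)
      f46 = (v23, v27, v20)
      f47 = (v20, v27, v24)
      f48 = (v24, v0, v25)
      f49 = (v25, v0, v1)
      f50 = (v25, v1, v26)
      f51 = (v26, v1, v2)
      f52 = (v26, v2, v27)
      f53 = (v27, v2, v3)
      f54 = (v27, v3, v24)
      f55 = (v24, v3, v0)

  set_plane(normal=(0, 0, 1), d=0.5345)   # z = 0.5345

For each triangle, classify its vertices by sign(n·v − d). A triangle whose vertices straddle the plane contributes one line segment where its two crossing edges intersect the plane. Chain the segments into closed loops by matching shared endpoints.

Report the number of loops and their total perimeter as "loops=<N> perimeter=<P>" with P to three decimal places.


Straddling triangles (28 of 56):
  (v0,v4,v1) [--+] → (1.63537, 0.394797, 0.5345)–(1.8255, 0, 0.5345)  len=0.4382
  (v1,v4,v5) [+-+] → (1.63537, 0.394797, 0.5345)–(1.1382, 1.42725, 0.5345)  len=1.1459
  (v1,v5,v2) [++-] → (1.03734, 1.03245, 0.5345)–(1.5345, 0, 0.5345)  len=1.1459
  (v2,v5,v6) [-+-] → (1.03734, 1.03245, 0.5345)–(0.956776, 1.19973, 0.5345)  len=0.1857
  (v4,v8,v5) [--+] → (0.71101, 1.52475, 0.5345)–(1.1382, 1.42725, 0.5345)  len=0.4382
  (v5,v8,v9) [+-+] → (0.71101, 1.52475, 0.5345)–(-0.406174, 1.77974, 0.5345)  len=1.1459
  (v5,v9,v6) [++-] → (-0.160407, 1.45472, 0.5345)–(0.956776, 1.19973, 0.5345)  len=1.1459
  (v6,v9,v10) [-+-] → (-0.160407, 1.45472, 0.5345)–(-0.341426, 1.49604, 0.5345)  len=0.1857
  (v8,v12,v9) [--+] → (-0.748783, 1.50654, 0.5345)–(-0.406174, 1.77974, 0.5345)  len=0.4382
  (v9,v12,v13) [+-+] → (-0.748783, 1.50654, 0.5345)–(-1.6447, 0.792043, 0.5345)  len=1.1459
  (v9,v13,v10) [++-] → (-1.23734, 0.781537, 0.5345)–(-0.341426, 1.49604, 0.5345)  len=1.1459
  (v10,v13,v14) [-+-] → (-1.23734, 0.781537, 0.5345)–(-1.38252, 0.665779, 0.5345)  len=0.1857
  (v12,v16,v13) [--+] → (-1.6447, 0.353831, 0.5345)–(-1.6447, 0.792043, 0.5345)  len=0.4382
  (v13,v16,v17) [+-+] → (-1.6447, 0.353831, 0.5345)–(-1.6447, -0.792043, 0.5345)  len=1.1459
  (v13,v17,v14) [++-] → (-1.38252, -0.480095, 0.5345)–(-1.38252, 0.665779, 0.5345)  len=1.1459
  (v14,v17,v18) [-+-] → (-1.38252, -0.480095, 0.5345)–(-1.38252, -0.665779, 0.5345)  len=0.1857
  (v16,v20,v17) [--+] → (-1.30209, -1.06524, 0.5345)–(-1.6447, -0.792043, 0.5345)  len=0.4382
  (v17,v20,v21) [+-+] → (-1.30209, -1.06524, 0.5345)–(-0.406174, -1.77974, 0.5345)  len=1.1459
  (v17,v21,v18) [++-] → (-0.486605, -1.38028, 0.5345)–(-1.38252, -0.665779, 0.5345)  len=1.1459
  (v18,v21,v22) [-+-] → (-0.486605, -1.38028, 0.5345)–(-0.341426, -1.49604, 0.5345)  len=0.1857
  (v20,v24,v21) [--+] → (0.0210185, -1.68223, 0.5345)–(-0.406174, -1.77974, 0.5345)  len=0.4382
  (v21,v24,v25) [+-+] → (0.0210185, -1.68223, 0.5345)–(1.1382, -1.42725, 0.5345)  len=1.1459
  (v21,v25,v22) [++-] → (0.775757, -1.24105, 0.5345)–(-0.341426, -1.49604, 0.5345)  len=1.1459
  (v22,v25,v26) [-+-] → (0.775757, -1.24105, 0.5345)–(0.956776, -1.19973, 0.5345)  len=0.1857
  (v24,v0,v25) [--+] → (1.32834, -1.03245, 0.5345)–(1.1382, -1.42725, 0.5345)  len=0.4382
  (v25,v0,v1) [+-+] → (1.32834, -1.03245, 0.5345)–(1.8255, 0, 0.5345)  len=1.1459
  (v25,v1,v26) [++-] → (1.45394, -0.167282, 0.5345)–(0.956776, -1.19973, 0.5345)  len=1.1459
  (v26,v1,v2) [-+-] → (1.45394, -0.167282, 0.5345)–(1.5345, 0, 0.5345)  len=0.1857

Chained into 2 loop(s):
  loop 1: 14 segments, perimeter = 11.0888
  loop 2: 14 segments, perimeter = 9.3211
Total perimeter = 20.410

loops=2 perimeter=20.410


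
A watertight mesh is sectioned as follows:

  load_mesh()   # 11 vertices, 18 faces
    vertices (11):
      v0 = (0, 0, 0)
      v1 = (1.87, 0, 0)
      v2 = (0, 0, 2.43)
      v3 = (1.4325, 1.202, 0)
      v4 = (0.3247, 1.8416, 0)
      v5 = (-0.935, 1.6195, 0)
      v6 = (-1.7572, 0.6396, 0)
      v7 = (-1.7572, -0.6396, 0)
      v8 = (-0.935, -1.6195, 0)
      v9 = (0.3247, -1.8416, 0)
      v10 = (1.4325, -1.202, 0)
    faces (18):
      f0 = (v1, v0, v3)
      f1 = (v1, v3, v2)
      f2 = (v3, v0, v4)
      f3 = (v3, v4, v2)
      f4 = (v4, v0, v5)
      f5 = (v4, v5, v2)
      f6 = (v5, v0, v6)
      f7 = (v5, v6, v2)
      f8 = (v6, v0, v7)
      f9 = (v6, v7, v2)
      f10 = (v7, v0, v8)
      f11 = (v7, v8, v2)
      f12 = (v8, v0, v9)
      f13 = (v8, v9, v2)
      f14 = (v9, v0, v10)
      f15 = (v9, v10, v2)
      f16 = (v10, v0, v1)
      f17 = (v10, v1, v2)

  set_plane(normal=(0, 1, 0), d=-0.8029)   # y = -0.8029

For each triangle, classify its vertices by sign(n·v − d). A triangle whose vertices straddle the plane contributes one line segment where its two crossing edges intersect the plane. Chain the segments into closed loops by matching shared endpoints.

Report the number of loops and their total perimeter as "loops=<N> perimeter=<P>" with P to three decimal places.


loops=1 perimeter=7.515

Straddling triangles (8 of 18):
  (v7,v0,v8) [++-] → (-0.463545, -0.8029, 0)–(-1.62018, -0.8029, 0)  len=1.1566
  (v7,v8,v2) [+-+] → (-1.62018, -0.8029, 0)–(-0.463545, -0.8029, 1.22528)  len=1.6850
  (v8,v0,v9) [-+-] → (-0.463545, -0.8029, 0)–(0.141563, -0.8029, 0)  len=0.6051
  (v8,v9,v2) [--+] → (0.141563, -0.8029, 1.37057)–(-0.463545, -0.8029, 1.22528)  len=0.6223
  (v9,v0,v10) [-+-] → (0.141563, -0.8029, 0)–(0.956867, -0.8029, 0)  len=0.8153
  (v9,v10,v2) [--+] → (0.956867, -0.8029, 0.806833)–(0.141563, -0.8029, 1.37057)  len=0.9912
  (v10,v0,v1) [-++] → (0.956867, -0.8029, 0)–(1.57776, -0.8029, 0)  len=0.6209
  (v10,v1,v2) [-++] → (1.57776, -0.8029, 0)–(0.956867, -0.8029, 0.806833)  len=1.0181

Chained into 1 loop(s):
  loop 1: 8 segments, perimeter = 7.5145
Total perimeter = 7.515


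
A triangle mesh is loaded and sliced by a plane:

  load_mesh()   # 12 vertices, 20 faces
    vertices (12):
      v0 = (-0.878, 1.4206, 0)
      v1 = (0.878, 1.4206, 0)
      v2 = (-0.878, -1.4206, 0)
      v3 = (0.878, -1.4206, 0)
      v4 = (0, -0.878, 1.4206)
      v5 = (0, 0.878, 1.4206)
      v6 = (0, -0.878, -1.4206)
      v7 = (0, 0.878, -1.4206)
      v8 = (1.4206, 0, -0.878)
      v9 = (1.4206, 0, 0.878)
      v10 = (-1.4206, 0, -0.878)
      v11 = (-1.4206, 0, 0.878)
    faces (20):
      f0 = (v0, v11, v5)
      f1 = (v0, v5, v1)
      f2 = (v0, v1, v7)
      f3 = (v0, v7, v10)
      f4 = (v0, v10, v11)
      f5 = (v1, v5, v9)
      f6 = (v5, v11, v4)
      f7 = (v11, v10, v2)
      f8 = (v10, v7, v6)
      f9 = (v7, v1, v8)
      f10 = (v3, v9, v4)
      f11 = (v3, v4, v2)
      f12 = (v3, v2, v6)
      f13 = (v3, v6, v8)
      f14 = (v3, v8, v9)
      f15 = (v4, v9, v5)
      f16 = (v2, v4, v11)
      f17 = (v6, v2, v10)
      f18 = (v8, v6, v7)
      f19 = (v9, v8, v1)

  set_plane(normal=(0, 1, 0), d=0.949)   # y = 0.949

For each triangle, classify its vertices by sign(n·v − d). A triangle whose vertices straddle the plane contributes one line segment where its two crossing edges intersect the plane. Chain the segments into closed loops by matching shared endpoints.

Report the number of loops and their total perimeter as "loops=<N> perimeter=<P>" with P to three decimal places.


loops=1 perimeter=6.961

Straddling triangles (8 of 20):
  (v0,v11,v5) [+--] → (-1.05813, 0.949, 0.291472)–(-0.114888, 0.949, 1.23471)  len=1.3339
  (v0,v5,v1) [+-+] → (-0.114888, 0.949, 1.23471)–(0.114888, 0.949, 1.23471)  len=0.2298
  (v0,v1,v7) [++-] → (0.114888, 0.949, -1.23471)–(-0.114888, 0.949, -1.23471)  len=0.2298
  (v0,v7,v10) [+--] → (-0.114888, 0.949, -1.23471)–(-1.05813, 0.949, -0.291472)  len=1.3339
  (v0,v10,v11) [+--] → (-1.05813, 0.949, -0.291472)–(-1.05813, 0.949, 0.291472)  len=0.5829
  (v1,v5,v9) [+--] → (0.114888, 0.949, 1.23471)–(1.05813, 0.949, 0.291472)  len=1.3339
  (v7,v1,v8) [-+-] → (0.114888, 0.949, -1.23471)–(1.05813, 0.949, -0.291472)  len=1.3339
  (v9,v8,v1) [--+] → (1.05813, 0.949, -0.291472)–(1.05813, 0.949, 0.291472)  len=0.5829

Chained into 1 loop(s):
  loop 1: 8 segments, perimeter = 6.9612
Total perimeter = 6.961


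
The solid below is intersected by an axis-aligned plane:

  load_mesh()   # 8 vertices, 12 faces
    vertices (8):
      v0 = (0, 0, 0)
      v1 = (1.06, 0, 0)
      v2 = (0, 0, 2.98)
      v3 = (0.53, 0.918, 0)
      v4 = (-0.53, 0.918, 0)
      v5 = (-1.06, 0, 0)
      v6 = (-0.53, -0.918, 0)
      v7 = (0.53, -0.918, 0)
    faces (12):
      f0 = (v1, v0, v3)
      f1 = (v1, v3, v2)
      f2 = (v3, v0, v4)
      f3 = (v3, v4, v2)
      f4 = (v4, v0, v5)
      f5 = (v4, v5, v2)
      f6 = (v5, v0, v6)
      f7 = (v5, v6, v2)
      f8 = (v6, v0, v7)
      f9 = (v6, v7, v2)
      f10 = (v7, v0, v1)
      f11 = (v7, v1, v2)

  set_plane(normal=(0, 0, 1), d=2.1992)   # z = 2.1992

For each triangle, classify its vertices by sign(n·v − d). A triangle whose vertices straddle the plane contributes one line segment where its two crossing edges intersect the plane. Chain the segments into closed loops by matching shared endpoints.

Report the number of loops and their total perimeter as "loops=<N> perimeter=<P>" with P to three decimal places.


Straddling triangles (6 of 12):
  (v1,v3,v2) [--+] → (0.138867, 0.240528, 2.1992)–(0.277734, 0, 2.1992)  len=0.2777
  (v3,v4,v2) [--+] → (-0.138867, 0.240528, 2.1992)–(0.138867, 0.240528, 2.1992)  len=0.2777
  (v4,v5,v2) [--+] → (-0.277734, 0, 2.1992)–(-0.138867, 0.240528, 2.1992)  len=0.2777
  (v5,v6,v2) [--+] → (-0.138867, -0.240528, 2.1992)–(-0.277734, 0, 2.1992)  len=0.2777
  (v6,v7,v2) [--+] → (0.138867, -0.240528, 2.1992)–(-0.138867, -0.240528, 2.1992)  len=0.2777
  (v7,v1,v2) [--+] → (0.277734, 0, 2.1992)–(0.138867, -0.240528, 2.1992)  len=0.2777

Chained into 1 loop(s):
  loop 1: 6 segments, perimeter = 1.6664
Total perimeter = 1.666

loops=1 perimeter=1.666


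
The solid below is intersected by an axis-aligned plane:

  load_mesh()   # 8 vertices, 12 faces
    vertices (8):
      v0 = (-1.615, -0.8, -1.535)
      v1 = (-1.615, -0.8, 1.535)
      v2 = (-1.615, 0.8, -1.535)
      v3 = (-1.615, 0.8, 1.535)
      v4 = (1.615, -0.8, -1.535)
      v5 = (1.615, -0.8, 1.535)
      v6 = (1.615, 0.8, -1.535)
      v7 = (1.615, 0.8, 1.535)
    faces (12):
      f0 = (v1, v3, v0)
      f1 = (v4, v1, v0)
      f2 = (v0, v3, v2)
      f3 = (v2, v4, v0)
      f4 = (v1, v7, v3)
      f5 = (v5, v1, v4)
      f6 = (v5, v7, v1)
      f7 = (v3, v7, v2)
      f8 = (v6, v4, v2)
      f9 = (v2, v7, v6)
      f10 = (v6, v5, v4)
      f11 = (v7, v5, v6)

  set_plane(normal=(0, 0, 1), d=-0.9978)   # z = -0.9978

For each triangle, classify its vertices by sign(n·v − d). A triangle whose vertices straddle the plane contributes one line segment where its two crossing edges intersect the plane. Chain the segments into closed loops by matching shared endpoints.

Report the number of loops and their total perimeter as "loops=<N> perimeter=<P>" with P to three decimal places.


loops=1 perimeter=9.660

Straddling triangles (8 of 12):
  (v1,v3,v0) [++-] → (-1.615, -0.520026, -0.9978)–(-1.615, -0.8, -0.9978)  len=0.2800
  (v4,v1,v0) [-+-] → (1.0498, -0.8, -0.9978)–(-1.615, -0.8, -0.9978)  len=2.6648
  (v0,v3,v2) [-+-] → (-1.615, -0.520026, -0.9978)–(-1.615, 0.8, -0.9978)  len=1.3200
  (v5,v1,v4) [++-] → (1.0498, -0.8, -0.9978)–(1.615, -0.8, -0.9978)  len=0.5652
  (v3,v7,v2) [++-] → (-1.0498, 0.8, -0.9978)–(-1.615, 0.8, -0.9978)  len=0.5652
  (v2,v7,v6) [-+-] → (-1.0498, 0.8, -0.9978)–(1.615, 0.8, -0.9978)  len=2.6648
  (v6,v5,v4) [-+-] → (1.615, 0.520026, -0.9978)–(1.615, -0.8, -0.9978)  len=1.3200
  (v7,v5,v6) [++-] → (1.615, 0.520026, -0.9978)–(1.615, 0.8, -0.9978)  len=0.2800

Chained into 1 loop(s):
  loop 1: 8 segments, perimeter = 9.6600
Total perimeter = 9.660


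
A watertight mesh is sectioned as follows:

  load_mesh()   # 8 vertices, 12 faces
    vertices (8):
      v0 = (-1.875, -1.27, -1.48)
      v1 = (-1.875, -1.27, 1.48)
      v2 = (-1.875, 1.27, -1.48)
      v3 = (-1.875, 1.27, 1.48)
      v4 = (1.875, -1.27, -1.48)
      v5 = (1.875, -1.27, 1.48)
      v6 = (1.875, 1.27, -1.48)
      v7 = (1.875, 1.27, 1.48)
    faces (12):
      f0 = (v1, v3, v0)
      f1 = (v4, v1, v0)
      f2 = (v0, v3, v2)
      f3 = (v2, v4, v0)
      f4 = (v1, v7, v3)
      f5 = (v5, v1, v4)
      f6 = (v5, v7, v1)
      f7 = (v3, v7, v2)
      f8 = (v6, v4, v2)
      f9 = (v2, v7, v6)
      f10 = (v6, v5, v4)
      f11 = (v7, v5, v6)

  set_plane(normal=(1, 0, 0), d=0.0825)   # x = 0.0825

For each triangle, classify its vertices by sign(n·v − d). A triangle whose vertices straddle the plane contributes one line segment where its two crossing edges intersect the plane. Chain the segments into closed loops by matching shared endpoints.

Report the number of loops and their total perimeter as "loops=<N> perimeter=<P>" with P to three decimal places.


Straddling triangles (8 of 12):
  (v4,v1,v0) [+--] → (0.0825, -1.27, -0.06512)–(0.0825, -1.27, -1.48)  len=1.4149
  (v2,v4,v0) [-+-] → (0.0825, -0.05588, -1.48)–(0.0825, -1.27, -1.48)  len=1.2141
  (v1,v7,v3) [-+-] → (0.0825, 0.05588, 1.48)–(0.0825, 1.27, 1.48)  len=1.2141
  (v5,v1,v4) [+-+] → (0.0825, -1.27, 1.48)–(0.0825, -1.27, -0.06512)  len=1.5451
  (v5,v7,v1) [++-] → (0.0825, 0.05588, 1.48)–(0.0825, -1.27, 1.48)  len=1.3259
  (v3,v7,v2) [-+-] → (0.0825, 1.27, 1.48)–(0.0825, 1.27, 0.06512)  len=1.4149
  (v6,v4,v2) [++-] → (0.0825, -0.05588, -1.48)–(0.0825, 1.27, -1.48)  len=1.3259
  (v2,v7,v6) [-++] → (0.0825, 1.27, 0.06512)–(0.0825, 1.27, -1.48)  len=1.5451

Chained into 1 loop(s):
  loop 1: 8 segments, perimeter = 11.0000
Total perimeter = 11.000

loops=1 perimeter=11.000


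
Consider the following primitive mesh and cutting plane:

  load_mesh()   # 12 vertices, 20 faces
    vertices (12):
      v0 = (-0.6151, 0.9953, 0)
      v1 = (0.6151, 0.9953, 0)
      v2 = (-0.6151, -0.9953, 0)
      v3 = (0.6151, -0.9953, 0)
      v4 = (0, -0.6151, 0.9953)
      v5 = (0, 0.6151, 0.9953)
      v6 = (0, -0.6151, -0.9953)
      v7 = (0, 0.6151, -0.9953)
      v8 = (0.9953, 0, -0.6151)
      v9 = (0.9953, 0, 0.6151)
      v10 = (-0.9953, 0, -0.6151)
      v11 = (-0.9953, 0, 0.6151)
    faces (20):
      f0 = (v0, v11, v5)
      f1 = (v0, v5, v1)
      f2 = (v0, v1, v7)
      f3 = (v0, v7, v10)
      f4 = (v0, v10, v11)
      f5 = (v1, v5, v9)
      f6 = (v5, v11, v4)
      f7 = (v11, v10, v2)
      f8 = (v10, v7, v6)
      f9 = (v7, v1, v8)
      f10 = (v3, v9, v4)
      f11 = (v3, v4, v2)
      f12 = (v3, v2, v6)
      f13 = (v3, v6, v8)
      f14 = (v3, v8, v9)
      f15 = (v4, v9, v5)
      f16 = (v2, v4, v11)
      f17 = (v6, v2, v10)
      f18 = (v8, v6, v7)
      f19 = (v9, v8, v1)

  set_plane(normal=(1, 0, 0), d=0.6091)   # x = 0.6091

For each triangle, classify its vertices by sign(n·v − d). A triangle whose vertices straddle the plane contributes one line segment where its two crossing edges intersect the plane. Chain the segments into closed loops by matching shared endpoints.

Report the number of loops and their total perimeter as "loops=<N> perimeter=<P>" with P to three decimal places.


Straddling triangles (10 of 20):
  (v0,v5,v1) [--+] → (0.6091, 0.991591, 0.00970867)–(0.6091, 0.9953, 0)  len=0.0104
  (v0,v1,v7) [-+-] → (0.6091, 0.9953, 0)–(0.6091, 0.991591, -0.00970867)  len=0.0104
  (v1,v5,v9) [+-+] → (0.6091, 0.991591, 0.00970867)–(0.6091, 0.238673, 0.762627)  len=1.0648
  (v7,v1,v8) [-++] → (0.6091, 0.991591, -0.00970867)–(0.6091, 0.238673, -0.762627)  len=1.0648
  (v3,v9,v4) [++-] → (0.6091, -0.238673, 0.762627)–(0.6091, -0.991591, 0.00970867)  len=1.0648
  (v3,v4,v2) [+--] → (0.6091, -0.991591, 0.00970867)–(0.6091, -0.9953, 0)  len=0.0104
  (v3,v2,v6) [+--] → (0.6091, -0.9953, 0)–(0.6091, -0.991591, -0.00970867)  len=0.0104
  (v3,v6,v8) [+-+] → (0.6091, -0.991591, -0.00970867)–(0.6091, -0.238673, -0.762627)  len=1.0648
  (v4,v9,v5) [-+-] → (0.6091, -0.238673, 0.762627)–(0.6091, 0.238673, 0.762627)  len=0.4773
  (v8,v6,v7) [+--] → (0.6091, -0.238673, -0.762627)–(0.6091, 0.238673, -0.762627)  len=0.4773

Chained into 1 loop(s):
  loop 1: 10 segments, perimeter = 5.2554
Total perimeter = 5.255

loops=1 perimeter=5.255


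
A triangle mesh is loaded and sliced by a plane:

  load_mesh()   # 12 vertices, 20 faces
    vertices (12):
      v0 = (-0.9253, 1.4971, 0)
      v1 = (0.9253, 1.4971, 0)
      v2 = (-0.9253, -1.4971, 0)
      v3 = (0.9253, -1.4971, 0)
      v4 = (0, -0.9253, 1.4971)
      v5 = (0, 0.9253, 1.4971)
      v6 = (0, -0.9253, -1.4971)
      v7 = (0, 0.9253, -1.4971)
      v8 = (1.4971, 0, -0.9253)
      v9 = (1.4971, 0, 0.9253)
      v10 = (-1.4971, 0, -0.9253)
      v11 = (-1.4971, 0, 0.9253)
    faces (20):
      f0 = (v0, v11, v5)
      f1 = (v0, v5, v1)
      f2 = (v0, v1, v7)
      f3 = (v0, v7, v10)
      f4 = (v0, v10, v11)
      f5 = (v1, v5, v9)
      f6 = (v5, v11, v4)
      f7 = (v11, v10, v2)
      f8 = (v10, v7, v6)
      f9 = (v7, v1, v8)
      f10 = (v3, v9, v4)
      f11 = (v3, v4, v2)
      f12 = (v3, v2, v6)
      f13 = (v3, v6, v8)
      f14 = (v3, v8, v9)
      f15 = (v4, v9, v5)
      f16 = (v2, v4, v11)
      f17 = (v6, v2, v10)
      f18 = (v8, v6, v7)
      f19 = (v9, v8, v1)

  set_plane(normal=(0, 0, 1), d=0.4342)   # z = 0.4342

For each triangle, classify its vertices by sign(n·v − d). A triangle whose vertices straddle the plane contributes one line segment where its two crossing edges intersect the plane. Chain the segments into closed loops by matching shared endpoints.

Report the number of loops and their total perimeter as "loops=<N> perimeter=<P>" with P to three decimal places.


loops=1 perimeter=9.066

Straddling triangles (10 of 20):
  (v0,v11,v5) [-++] → (-1.19362, 0.794581, 0.4342)–(-0.656938, 1.33126, 0.4342)  len=0.7590
  (v0,v5,v1) [-+-] → (-0.656938, 1.33126, 0.4342)–(0.656938, 1.33126, 0.4342)  len=1.3139
  (v0,v10,v11) [--+] → (-1.4971, 0, 0.4342)–(-1.19362, 0.794581, 0.4342)  len=0.8506
  (v1,v5,v9) [-++] → (0.656938, 1.33126, 0.4342)–(1.19362, 0.794581, 0.4342)  len=0.7590
  (v11,v10,v2) [+--] → (-1.4971, 0, 0.4342)–(-1.19362, -0.794581, 0.4342)  len=0.8506
  (v3,v9,v4) [-++] → (1.19362, -0.794581, 0.4342)–(0.656938, -1.33126, 0.4342)  len=0.7590
  (v3,v4,v2) [-+-] → (0.656938, -1.33126, 0.4342)–(-0.656938, -1.33126, 0.4342)  len=1.3139
  (v3,v8,v9) [--+] → (1.4971, 0, 0.4342)–(1.19362, -0.794581, 0.4342)  len=0.8506
  (v2,v4,v11) [-++] → (-0.656938, -1.33126, 0.4342)–(-1.19362, -0.794581, 0.4342)  len=0.7590
  (v9,v8,v1) [+--] → (1.4971, 0, 0.4342)–(1.19362, 0.794581, 0.4342)  len=0.8506

Chained into 1 loop(s):
  loop 1: 10 segments, perimeter = 9.0659
Total perimeter = 9.066


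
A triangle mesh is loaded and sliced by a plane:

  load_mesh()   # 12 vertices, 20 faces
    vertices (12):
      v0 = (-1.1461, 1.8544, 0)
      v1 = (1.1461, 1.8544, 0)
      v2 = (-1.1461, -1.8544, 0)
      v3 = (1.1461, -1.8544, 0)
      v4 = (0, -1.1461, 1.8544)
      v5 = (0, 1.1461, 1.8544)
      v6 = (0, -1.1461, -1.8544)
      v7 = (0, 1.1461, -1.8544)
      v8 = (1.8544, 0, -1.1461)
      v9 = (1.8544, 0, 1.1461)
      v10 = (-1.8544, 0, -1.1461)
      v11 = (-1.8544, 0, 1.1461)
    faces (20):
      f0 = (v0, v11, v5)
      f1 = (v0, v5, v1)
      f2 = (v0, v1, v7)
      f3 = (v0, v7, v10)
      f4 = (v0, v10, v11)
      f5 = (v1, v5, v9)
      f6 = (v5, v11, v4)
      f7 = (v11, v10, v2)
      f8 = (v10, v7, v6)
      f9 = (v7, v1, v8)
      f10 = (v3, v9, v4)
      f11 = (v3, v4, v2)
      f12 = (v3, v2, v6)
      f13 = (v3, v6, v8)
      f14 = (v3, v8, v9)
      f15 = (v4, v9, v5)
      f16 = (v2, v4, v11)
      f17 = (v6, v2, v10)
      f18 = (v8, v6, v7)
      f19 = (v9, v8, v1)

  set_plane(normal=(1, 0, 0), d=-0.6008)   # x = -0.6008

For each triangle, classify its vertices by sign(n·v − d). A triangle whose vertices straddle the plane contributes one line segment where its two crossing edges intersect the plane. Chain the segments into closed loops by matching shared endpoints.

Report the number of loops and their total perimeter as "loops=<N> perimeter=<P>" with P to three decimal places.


loops=1 perimeter=11.078

Straddling triangles (10 of 20):
  (v0,v11,v5) [--+] → (-0.6008, 0.774779, 1.62492)–(-0.6008, 1.5174, 0.8823)  len=1.0502
  (v0,v5,v1) [-++] → (-0.6008, 1.5174, 0.8823)–(-0.6008, 1.8544, 0)  len=0.9445
  (v0,v1,v7) [-++] → (-0.6008, 1.8544, 0)–(-0.6008, 1.5174, -0.8823)  len=0.9445
  (v0,v7,v10) [-+-] → (-0.6008, 1.5174, -0.8823)–(-0.6008, 0.774779, -1.62492)  len=1.0502
  (v5,v11,v4) [+-+] → (-0.6008, 0.774779, 1.62492)–(-0.6008, -0.774779, 1.62492)  len=1.5496
  (v10,v7,v6) [-++] → (-0.6008, 0.774779, -1.62492)–(-0.6008, -0.774779, -1.62492)  len=1.5496
  (v3,v4,v2) [++-] → (-0.6008, -1.5174, 0.8823)–(-0.6008, -1.8544, 0)  len=0.9445
  (v3,v2,v6) [+-+] → (-0.6008, -1.8544, 0)–(-0.6008, -1.5174, -0.8823)  len=0.9445
  (v2,v4,v11) [-+-] → (-0.6008, -1.5174, 0.8823)–(-0.6008, -0.774779, 1.62492)  len=1.0502
  (v6,v2,v10) [+--] → (-0.6008, -1.5174, -0.8823)–(-0.6008, -0.774779, -1.62492)  len=1.0502

Chained into 1 loop(s):
  loop 1: 10 segments, perimeter = 11.0779
Total perimeter = 11.078


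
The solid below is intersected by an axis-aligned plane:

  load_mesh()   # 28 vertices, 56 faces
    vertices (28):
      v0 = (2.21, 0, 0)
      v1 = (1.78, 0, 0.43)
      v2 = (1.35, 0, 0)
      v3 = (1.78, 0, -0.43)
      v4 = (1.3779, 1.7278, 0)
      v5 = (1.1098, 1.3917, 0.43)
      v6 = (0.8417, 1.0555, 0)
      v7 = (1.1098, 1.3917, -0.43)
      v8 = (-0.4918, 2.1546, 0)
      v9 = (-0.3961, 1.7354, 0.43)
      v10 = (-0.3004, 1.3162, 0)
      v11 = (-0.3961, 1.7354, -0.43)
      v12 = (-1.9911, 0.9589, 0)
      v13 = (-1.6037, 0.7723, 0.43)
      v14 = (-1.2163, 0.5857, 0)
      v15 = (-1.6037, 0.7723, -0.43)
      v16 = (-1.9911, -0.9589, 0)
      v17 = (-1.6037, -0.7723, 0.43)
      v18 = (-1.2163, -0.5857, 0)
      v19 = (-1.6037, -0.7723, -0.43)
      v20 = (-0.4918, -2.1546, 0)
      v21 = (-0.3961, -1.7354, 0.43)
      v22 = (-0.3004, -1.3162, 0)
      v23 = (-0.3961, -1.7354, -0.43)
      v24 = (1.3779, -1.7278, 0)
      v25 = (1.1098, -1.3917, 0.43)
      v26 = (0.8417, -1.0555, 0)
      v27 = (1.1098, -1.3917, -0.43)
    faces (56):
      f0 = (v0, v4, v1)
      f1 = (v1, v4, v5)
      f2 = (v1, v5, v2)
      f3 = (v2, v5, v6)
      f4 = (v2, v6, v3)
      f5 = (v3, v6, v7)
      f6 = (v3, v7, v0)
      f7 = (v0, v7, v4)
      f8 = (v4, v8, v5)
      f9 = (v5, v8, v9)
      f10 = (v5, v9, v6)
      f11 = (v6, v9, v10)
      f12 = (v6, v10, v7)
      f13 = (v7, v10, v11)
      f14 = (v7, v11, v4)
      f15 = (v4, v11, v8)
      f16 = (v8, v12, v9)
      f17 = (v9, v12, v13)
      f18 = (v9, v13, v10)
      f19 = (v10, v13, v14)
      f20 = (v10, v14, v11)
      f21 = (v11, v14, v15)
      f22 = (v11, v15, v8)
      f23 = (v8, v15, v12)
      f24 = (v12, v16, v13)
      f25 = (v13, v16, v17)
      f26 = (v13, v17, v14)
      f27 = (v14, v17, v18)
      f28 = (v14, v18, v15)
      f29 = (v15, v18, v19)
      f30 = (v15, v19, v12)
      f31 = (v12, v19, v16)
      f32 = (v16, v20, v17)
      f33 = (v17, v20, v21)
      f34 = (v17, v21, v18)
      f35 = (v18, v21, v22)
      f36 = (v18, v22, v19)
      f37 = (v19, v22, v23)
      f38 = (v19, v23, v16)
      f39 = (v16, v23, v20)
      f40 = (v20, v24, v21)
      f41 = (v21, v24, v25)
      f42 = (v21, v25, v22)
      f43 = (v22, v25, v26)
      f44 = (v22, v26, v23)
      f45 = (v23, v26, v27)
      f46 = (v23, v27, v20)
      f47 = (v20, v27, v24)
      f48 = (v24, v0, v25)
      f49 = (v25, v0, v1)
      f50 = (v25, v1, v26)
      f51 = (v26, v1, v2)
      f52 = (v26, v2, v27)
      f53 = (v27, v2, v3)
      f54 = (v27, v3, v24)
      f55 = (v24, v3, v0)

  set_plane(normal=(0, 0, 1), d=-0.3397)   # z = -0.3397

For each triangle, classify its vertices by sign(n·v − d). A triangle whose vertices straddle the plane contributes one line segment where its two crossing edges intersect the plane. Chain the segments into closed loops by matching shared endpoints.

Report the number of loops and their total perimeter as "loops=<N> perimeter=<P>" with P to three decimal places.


loops=2 perimeter=21.625

Straddling triangles (28 of 56):
  (v2,v6,v3) [++-] → (1.58296, 0.221655, -0.3397)–(1.6897, 0, -0.3397)  len=0.2460
  (v3,v6,v7) [-+-] → (1.58296, 0.221655, -0.3397)–(1.0535, 1.3211, -0.3397)  len=1.2203
  (v3,v7,v0) [--+] → (1.34084, 1.09944, -0.3397)–(1.8703, 0, -0.3397)  len=1.2203
  (v0,v7,v4) [+-+] → (1.34084, 1.09944, -0.3397)–(1.1661, 1.46228, -0.3397)  len=0.4027
  (v6,v10,v7) [++-] → (0.813658, 1.37584, -0.3397)–(1.0535, 1.3211, -0.3397)  len=0.2460
  (v7,v10,v11) [-+-] → (0.813658, 1.37584, -0.3397)–(-0.376003, 1.64737, -0.3397)  len=1.2203
  (v7,v11,v4) [--+] → (-0.02356, 1.7338, -0.3397)–(1.1661, 1.46228, -0.3397)  len=1.2203
  (v4,v11,v8) [+-+] → (-0.02356, 1.7338, -0.3397)–(-0.416197, 1.82343, -0.3397)  len=0.4027
  (v10,v14,v11) [++-] → (-0.568342, 1.49396, -0.3397)–(-0.376003, 1.64737, -0.3397)  len=0.2460
  (v11,v14,v15) [-+-] → (-0.568342, 1.49396, -0.3397)–(-1.52235, 0.733114, -0.3397)  len=1.2203
  (v11,v15,v8) [--+] → (-1.3702, 1.06258, -0.3397)–(-0.416197, 1.82343, -0.3397)  len=1.2203
  (v8,v15,v12) [+-+] → (-1.3702, 1.06258, -0.3397)–(-1.68505, 0.811486, -0.3397)  len=0.4027
  (v14,v18,v15) [++-] → (-1.52235, 0.48712, -0.3397)–(-1.52235, 0.733114, -0.3397)  len=0.2460
  (v15,v18,v19) [-+-] → (-1.52235, 0.48712, -0.3397)–(-1.52235, -0.733114, -0.3397)  len=1.2202
  (v15,v19,v12) [--+] → (-1.68505, -0.408748, -0.3397)–(-1.68505, 0.811486, -0.3397)  len=1.2202
  (v12,v19,v16) [+-+] → (-1.68505, -0.408748, -0.3397)–(-1.68505, -0.811486, -0.3397)  len=0.4027
  (v18,v22,v19) [++-] → (-1.33001, -0.886519, -0.3397)–(-1.52235, -0.733114, -0.3397)  len=0.2460
  (v19,v22,v23) [-+-] → (-1.33001, -0.886519, -0.3397)–(-0.376003, -1.64737, -0.3397)  len=1.2203
  (v19,v23,v16) [--+] → (-0.73105, -1.57234, -0.3397)–(-1.68505, -0.811486, -0.3397)  len=1.2203
  (v16,v23,v20) [+-+] → (-0.73105, -1.57234, -0.3397)–(-0.416197, -1.82343, -0.3397)  len=0.4027
  (v22,v26,v23) [++-] → (-0.136162, -1.59262, -0.3397)–(-0.376003, -1.64737, -0.3397)  len=0.2460
  (v23,v26,v27) [-+-] → (-0.136162, -1.59262, -0.3397)–(1.0535, -1.3211, -0.3397)  len=1.2203
  (v23,v27,v20) [--+] → (0.773464, -1.55191, -0.3397)–(-0.416197, -1.82343, -0.3397)  len=1.2203
  (v20,v27,v24) [+-+] → (0.773464, -1.55191, -0.3397)–(1.1661, -1.46228, -0.3397)  len=0.4027
  (v26,v2,v27) [++-] → (1.16024, -1.09944, -0.3397)–(1.0535, -1.3211, -0.3397)  len=0.2460
  (v27,v2,v3) [-+-] → (1.16024, -1.09944, -0.3397)–(1.6897, 0, -0.3397)  len=1.2203
  (v27,v3,v24) [--+] → (1.69556, -0.362838, -0.3397)–(1.1661, -1.46228, -0.3397)  len=1.2203
  (v24,v3,v0) [+-+] → (1.69556, -0.362838, -0.3397)–(1.8703, 0, -0.3397)  len=0.4027

Chained into 2 loop(s):
  loop 1: 14 segments, perimeter = 10.2639
  loop 2: 14 segments, perimeter = 11.3609
Total perimeter = 21.625


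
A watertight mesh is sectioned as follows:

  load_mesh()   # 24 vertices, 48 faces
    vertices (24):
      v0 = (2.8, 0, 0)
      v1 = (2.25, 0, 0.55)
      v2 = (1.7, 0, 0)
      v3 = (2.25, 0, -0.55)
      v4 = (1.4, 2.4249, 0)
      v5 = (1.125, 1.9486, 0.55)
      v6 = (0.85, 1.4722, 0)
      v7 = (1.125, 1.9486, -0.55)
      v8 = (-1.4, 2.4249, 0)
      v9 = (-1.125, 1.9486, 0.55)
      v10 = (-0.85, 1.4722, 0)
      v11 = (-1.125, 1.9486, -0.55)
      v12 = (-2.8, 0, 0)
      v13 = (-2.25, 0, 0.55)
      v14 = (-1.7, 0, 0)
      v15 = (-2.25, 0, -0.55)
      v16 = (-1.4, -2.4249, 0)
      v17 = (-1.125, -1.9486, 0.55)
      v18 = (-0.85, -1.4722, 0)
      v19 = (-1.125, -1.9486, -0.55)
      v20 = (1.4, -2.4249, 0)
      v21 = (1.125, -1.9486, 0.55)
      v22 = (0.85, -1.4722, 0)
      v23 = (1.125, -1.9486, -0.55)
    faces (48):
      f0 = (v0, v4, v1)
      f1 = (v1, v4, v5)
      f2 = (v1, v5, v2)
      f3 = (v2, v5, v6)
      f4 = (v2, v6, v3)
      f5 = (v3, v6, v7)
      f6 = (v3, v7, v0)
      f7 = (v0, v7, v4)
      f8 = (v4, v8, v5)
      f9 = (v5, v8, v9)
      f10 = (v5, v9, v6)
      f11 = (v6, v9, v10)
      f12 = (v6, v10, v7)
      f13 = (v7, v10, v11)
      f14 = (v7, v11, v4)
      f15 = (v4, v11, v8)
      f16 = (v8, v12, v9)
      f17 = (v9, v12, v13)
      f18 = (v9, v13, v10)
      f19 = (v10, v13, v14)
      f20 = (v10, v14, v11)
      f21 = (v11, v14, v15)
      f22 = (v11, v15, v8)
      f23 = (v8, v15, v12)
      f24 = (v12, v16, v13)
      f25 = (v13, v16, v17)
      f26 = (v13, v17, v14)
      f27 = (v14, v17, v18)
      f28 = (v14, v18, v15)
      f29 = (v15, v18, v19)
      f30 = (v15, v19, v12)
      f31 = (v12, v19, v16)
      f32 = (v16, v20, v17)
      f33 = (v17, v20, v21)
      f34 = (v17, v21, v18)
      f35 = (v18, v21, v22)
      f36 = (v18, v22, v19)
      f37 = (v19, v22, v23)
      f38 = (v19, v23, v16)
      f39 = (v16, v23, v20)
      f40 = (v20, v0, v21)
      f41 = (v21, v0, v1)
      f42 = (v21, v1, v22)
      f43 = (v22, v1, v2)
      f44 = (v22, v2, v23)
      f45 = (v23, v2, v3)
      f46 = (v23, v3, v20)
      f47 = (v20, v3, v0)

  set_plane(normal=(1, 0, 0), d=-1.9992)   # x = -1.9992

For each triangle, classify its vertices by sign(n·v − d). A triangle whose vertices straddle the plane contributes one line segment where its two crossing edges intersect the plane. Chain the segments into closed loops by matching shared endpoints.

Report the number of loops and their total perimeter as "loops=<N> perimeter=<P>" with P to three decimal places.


loops=1 perimeter=6.406

Straddling triangles (14 of 48):
  (v8,v12,v9) [+-+] → (-1.9992, 1.38704, 0)–(-1.9992, 0.931605, 0.262949)  len=0.5259
  (v9,v12,v13) [+--] → (-1.9992, 0.931605, 0.262949)–(-1.9992, 0.434408, 0.55)  len=0.5741
  (v9,v13,v10) [+-+] → (-1.9992, 0.434408, 0.55)–(-1.9992, 0.263734, 0.451471)  len=0.1971
  (v10,v13,v14) [+-+] → (-1.9992, 0.263734, 0.451471)–(-1.9992, 0, 0.2992)  len=0.3045
  (v11,v14,v15) [++-] → (-1.9992, 0, -0.2992)–(-1.9992, 0.434408, -0.55)  len=0.5016
  (v11,v15,v8) [+-+] → (-1.9992, 0.434408, -0.55)–(-1.9992, 0.715488, -0.387718)  len=0.3246
  (v8,v15,v12) [+--] → (-1.9992, 0.715488, -0.387718)–(-1.9992, 1.38704, 0)  len=0.7754
  (v12,v16,v13) [-+-] → (-1.9992, -1.38704, 0)–(-1.9992, -0.715488, 0.387718)  len=0.7754
  (v13,v16,v17) [-++] → (-1.9992, -0.715488, 0.387718)–(-1.9992, -0.434408, 0.55)  len=0.3246
  (v13,v17,v14) [-++] → (-1.9992, -0.434408, 0.55)–(-1.9992, 0, 0.2992)  len=0.5016
  (v14,v18,v15) [++-] → (-1.9992, -0.263734, -0.451471)–(-1.9992, 0, -0.2992)  len=0.3045
  (v15,v18,v19) [-++] → (-1.9992, -0.263734, -0.451471)–(-1.9992, -0.434408, -0.55)  len=0.1971
  (v15,v19,v12) [-+-] → (-1.9992, -0.434408, -0.55)–(-1.9992, -0.931605, -0.262949)  len=0.5741
  (v12,v19,v16) [-++] → (-1.9992, -0.931605, -0.262949)–(-1.9992, -1.38704, 0)  len=0.5259

Chained into 1 loop(s):
  loop 1: 14 segments, perimeter = 6.4065
Total perimeter = 6.406


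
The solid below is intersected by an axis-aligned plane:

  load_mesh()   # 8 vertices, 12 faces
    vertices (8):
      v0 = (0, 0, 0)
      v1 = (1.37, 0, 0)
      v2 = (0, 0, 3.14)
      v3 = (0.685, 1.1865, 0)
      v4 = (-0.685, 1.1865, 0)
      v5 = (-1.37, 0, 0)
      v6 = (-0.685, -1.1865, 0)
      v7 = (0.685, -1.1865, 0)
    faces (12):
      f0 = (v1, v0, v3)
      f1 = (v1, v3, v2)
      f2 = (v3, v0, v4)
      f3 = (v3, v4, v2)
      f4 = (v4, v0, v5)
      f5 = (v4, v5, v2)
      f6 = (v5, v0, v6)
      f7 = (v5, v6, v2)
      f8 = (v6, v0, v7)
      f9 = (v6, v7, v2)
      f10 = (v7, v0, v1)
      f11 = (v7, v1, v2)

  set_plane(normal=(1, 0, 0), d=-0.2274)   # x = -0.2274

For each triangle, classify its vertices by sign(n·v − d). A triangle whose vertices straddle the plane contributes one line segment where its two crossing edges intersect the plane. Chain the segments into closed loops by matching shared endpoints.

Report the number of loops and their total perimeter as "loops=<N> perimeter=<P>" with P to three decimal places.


Straddling triangles (8 of 12):
  (v3,v0,v4) [++-] → (-0.2274, 0.393883, 0)–(-0.2274, 1.1865, 0)  len=0.7926
  (v3,v4,v2) [+-+] → (-0.2274, 1.1865, 0)–(-0.2274, 0.393883, 2.09761)  len=2.2424
  (v4,v0,v5) [-+-] → (-0.2274, 0.393883, 0)–(-0.2274, 0, 0)  len=0.3939
  (v4,v5,v2) [--+] → (-0.2274, 0, 2.61881)–(-0.2274, 0.393883, 2.09761)  len=0.6533
  (v5,v0,v6) [-+-] → (-0.2274, 0, 0)–(-0.2274, -0.393883, 0)  len=0.3939
  (v5,v6,v2) [--+] → (-0.2274, -0.393883, 2.09761)–(-0.2274, 0, 2.61881)  len=0.6533
  (v6,v0,v7) [-++] → (-0.2274, -0.393883, 0)–(-0.2274, -1.1865, 0)  len=0.7926
  (v6,v7,v2) [-++] → (-0.2274, -1.1865, 0)–(-0.2274, -0.393883, 2.09761)  len=2.2424

Chained into 1 loop(s):
  loop 1: 8 segments, perimeter = 8.1643
Total perimeter = 8.164

loops=1 perimeter=8.164
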